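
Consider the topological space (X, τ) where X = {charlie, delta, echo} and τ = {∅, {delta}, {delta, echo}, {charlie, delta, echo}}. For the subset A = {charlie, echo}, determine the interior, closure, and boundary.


int(A) = ∅, cl(A) = {charlie, echo}, ∂A = {charlie, echo}.

Closed sets in (X, τ) are complements of opens:
  closed(X, τ) = {∅, {charlie}, {charlie, echo}, {charlie, delta, echo}}.
int(A) = ⋃ {U ∈ τ : U ⊆ A}. Opens contained in A: ∅.
Taking the union of these: int(A) = ∅.
cl(A) = ⋂ {C closed : A ⊆ C}. Closed sets containing A: {charlie, echo}, {charlie, delta, echo}.
Intersecting these: cl(A) = {charlie, echo}.
∂A = cl(A) ∖ int(A) = {charlie, echo} ∖ ∅ = {charlie, echo}.


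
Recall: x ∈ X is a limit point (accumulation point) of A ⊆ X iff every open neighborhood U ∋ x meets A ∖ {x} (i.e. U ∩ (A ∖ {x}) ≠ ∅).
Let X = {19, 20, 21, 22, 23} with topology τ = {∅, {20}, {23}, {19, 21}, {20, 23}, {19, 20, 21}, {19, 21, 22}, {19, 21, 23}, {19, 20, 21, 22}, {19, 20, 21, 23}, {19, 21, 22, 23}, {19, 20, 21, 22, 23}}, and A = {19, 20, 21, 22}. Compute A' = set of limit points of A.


A' = {19, 21, 22}

For each x ∈ X, list the open sets U ∈ τ with x ∈ U, then check whether U ∩ (A ∖ {x}) ≠ ∅ for every such U.
  x = 19: opens ∋ x are {19, 21}, {19, 20, 21}, {19, 21, 22}, {19, 21, 23}, {19, 20, 21, 22}, {19, 20, 21, 23}, {19, 21, 22, 23}, {19, 20, 21, 22, 23}; each meets A ∖ {19}, so x IS a limit point.
  x = 20: open {20} ∋ x has {20} ∩ (A ∖ {20}) = ∅, so x is NOT a limit point.
  x = 21: opens ∋ x are {19, 21}, {19, 20, 21}, {19, 21, 22}, {19, 21, 23}, {19, 20, 21, 22}, {19, 20, 21, 23}, {19, 21, 22, 23}, {19, 20, 21, 22, 23}; each meets A ∖ {21}, so x IS a limit point.
  x = 22: opens ∋ x are {19, 21, 22}, {19, 20, 21, 22}, {19, 21, 22, 23}, {19, 20, 21, 22, 23}; each meets A ∖ {22}, so x IS a limit point.
  x = 23: open {23} ∋ x has {23} ∩ (A ∖ {23}) = ∅, so x is NOT a limit point.
Collecting: A' = {19, 21, 22}.


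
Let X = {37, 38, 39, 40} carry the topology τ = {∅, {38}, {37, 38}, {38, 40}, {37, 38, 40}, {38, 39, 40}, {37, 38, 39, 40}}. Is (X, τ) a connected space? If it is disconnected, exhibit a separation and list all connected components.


(X, τ) is connected.

Find clopen sets (U ∈ τ with X ∖ U ∈ τ):
  U = ∅, X ∖ U = {37, 38, 39, 40} — both open, so U is clopen.
  U = {37, 38, 39, 40}, X ∖ U = ∅ — both open, so U is clopen.
Only trivial clopens (∅ and X) exist, so (X, τ) is connected.
Compute connected components by grouping points that agree on all clopens:
  component: {37, 38, 39, 40}


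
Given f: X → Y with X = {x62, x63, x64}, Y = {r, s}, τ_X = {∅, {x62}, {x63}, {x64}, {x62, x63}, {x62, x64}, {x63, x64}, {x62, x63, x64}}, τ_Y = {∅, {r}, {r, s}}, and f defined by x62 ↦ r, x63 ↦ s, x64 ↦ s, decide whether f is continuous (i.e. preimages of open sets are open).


f IS continuous.

Compute f^{-1}(U) for each U ∈ τ_Y:
  U = ∅: f^{-1}(U) = ∅ ∈ τ_X ✓.
  U = {r}: f^{-1}(U) = {x62} ∈ τ_X ✓.
  U = {r, s}: f^{-1}(U) = {x62, x63, x64} ∈ τ_X ✓.
Every preimage lies in τ_X, so f IS continuous.


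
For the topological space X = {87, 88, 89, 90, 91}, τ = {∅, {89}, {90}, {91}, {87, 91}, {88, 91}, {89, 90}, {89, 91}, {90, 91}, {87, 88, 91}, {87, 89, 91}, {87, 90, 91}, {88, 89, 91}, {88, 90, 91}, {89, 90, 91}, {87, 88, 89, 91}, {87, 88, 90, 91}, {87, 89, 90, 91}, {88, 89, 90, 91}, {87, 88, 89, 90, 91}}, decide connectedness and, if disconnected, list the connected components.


(X, τ) is disconnected; components = [{89}, {90}, {87, 88, 91}].

Find clopen sets (U ∈ τ with X ∖ U ∈ τ):
  U = ∅, X ∖ U = {87, 88, 89, 90, 91} — both open, so U is clopen.
  U = {89}, X ∖ U = {87, 88, 90, 91} — both open, so U is clopen.
  U = {90}, X ∖ U = {87, 88, 89, 91} — both open, so U is clopen.
  U = {89, 90}, X ∖ U = {87, 88, 91} — both open, so U is clopen.
  U = {87, 88, 91}, X ∖ U = {89, 90} — both open, so U is clopen.
  U = {87, 88, 89, 91}, X ∖ U = {90} — both open, so U is clopen.
  U = {87, 88, 90, 91}, X ∖ U = {89} — both open, so U is clopen.
  U = {87, 88, 89, 90, 91}, X ∖ U = ∅ — both open, so U is clopen.
Nontrivial clopen(s) exist: e.g. {89}. So (X, τ) is disconnected.
Compute connected components by grouping points that agree on all clopens:
  component: {89}
  component: {90}
  component: {87, 88, 91}


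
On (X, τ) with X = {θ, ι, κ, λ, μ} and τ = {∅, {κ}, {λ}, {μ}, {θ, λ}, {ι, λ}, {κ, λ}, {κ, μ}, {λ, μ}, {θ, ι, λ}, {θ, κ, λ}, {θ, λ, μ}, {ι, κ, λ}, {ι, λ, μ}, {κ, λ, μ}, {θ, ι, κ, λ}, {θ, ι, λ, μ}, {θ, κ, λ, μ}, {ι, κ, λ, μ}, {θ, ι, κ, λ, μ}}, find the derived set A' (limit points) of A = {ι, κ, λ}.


A' = {θ, ι}

For each x ∈ X, list the open sets U ∈ τ with x ∈ U, then check whether U ∩ (A ∖ {x}) ≠ ∅ for every such U.
  x = θ: opens ∋ x are {θ, λ}, {θ, ι, λ}, {θ, κ, λ}, {θ, λ, μ}, {θ, ι, κ, λ}, {θ, ι, λ, μ}, {θ, κ, λ, μ}, {θ, ι, κ, λ, μ}; each meets A ∖ {θ}, so x IS a limit point.
  x = ι: opens ∋ x are {ι, λ}, {θ, ι, λ}, {ι, κ, λ}, {ι, λ, μ}, {θ, ι, κ, λ}, {θ, ι, λ, μ}, {ι, κ, λ, μ}, {θ, ι, κ, λ, μ}; each meets A ∖ {ι}, so x IS a limit point.
  x = κ: open {κ} ∋ x has {κ} ∩ (A ∖ {κ}) = ∅, so x is NOT a limit point.
  x = λ: open {λ} ∋ x has {λ} ∩ (A ∖ {λ}) = ∅, so x is NOT a limit point.
  x = μ: open {μ} ∋ x has {μ} ∩ (A ∖ {μ}) = ∅, so x is NOT a limit point.
Collecting: A' = {θ, ι}.


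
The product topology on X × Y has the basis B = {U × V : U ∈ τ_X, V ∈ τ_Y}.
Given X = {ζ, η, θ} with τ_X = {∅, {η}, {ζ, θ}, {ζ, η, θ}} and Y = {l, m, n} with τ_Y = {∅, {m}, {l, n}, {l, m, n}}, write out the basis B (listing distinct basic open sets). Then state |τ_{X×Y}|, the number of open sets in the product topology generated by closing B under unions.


Basis B = {∅ × ∅, {η} × {m}, {ζ, θ} × {m}, {η} × {l, n}, {ζ, η, θ} × {m}, {η} × {l, m, n}, {ζ, θ} × {l, n}, {ζ, θ} × {l, m, n}, {ζ, η, θ} × {l, n}, {ζ, η, θ} × {l, m, n}}; |τ_{X×Y}| = 16.

Enumerate products U × V with U ∈ τ_X, V ∈ τ_Y (deduplicated):
  ∅ × ∅ = {} (∅)
  {η} × {m} = {(η,m)}
  {ζ, θ} × {m} = {(ζ,m), (θ,m)}
  {η} × {l, n} = {(η,l), (η,n)}
  {ζ, η, θ} × {m} = {(ζ,m), (η,m), (θ,m)}
  {η} × {l, m, n} = {(η,l), (η,m), (η,n)}
  {ζ, θ} × {l, n} = {(ζ,l), (ζ,n), (θ,l), (θ,n)}
  {ζ, θ} × {l, m, n} = {(ζ,l), (ζ,m), (ζ,n), (θ,l), (θ,m), (θ,n)}
  {ζ, η, θ} × {l, n} = {(ζ,l), (ζ,n), (η,l), (η,n), (θ,l), (θ,n)}
  {ζ, η, θ} × {l, m, n} = {(ζ,l), (ζ,m), (ζ,n), (η,l), (η,m), (η,n), (θ,l), (θ,m), (θ,n)}
These 10 distinct sets form the basis B.
Close under arbitrary unions to get τ_{X×Y}; counting gives |τ_{X×Y}| = 16.


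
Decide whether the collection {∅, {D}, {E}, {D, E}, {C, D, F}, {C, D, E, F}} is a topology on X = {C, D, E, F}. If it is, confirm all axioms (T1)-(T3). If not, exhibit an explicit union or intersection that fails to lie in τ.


τ IS a topology on X.

Axiom (T1): ∅ ∈ τ? Yes; X ∈ τ? Yes.
Axiom (T2/T3): check pairwise unions and intersections of members of τ.
All pairwise intersections and unions checked — each lies in τ. Therefore τ satisfies (T1), (T2), (T3): it IS a topology on X.


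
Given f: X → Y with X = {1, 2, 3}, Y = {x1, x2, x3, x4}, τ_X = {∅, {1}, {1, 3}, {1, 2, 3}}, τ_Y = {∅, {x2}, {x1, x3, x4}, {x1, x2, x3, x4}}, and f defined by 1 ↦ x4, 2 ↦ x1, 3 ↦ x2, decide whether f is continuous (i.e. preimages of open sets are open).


f is NOT continuous.

Compute f^{-1}(U) for each U ∈ τ_Y:
  U = ∅: f^{-1}(U) = ∅ ∈ τ_X ✓.
  U = {x2}: f^{-1}(U) = {3} ∉ τ_X ✗.
  U = {x1, x3, x4}: f^{-1}(U) = {1, 2} ∉ τ_X ✗.
  U = {x1, x2, x3, x4}: f^{-1}(U) = {1, 2, 3} ∈ τ_X ✓.
Found U = {x2} with f^{-1}(U) = {3} not in τ_X. Therefore f is NOT continuous.


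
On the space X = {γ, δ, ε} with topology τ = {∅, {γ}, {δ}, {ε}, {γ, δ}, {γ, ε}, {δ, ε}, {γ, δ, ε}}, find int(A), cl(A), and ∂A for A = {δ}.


int(A) = {δ}, cl(A) = {δ}, ∂A = ∅.

Closed sets in (X, τ) are complements of opens:
  closed(X, τ) = {∅, {γ}, {δ}, {ε}, {γ, δ}, {γ, ε}, {δ, ε}, {γ, δ, ε}}.
int(A) = ⋃ {U ∈ τ : U ⊆ A}. Opens contained in A: ∅, {δ}.
Taking the union of these: int(A) = {δ}.
cl(A) = ⋂ {C closed : A ⊆ C}. Closed sets containing A: {δ}, {γ, δ}, {δ, ε}, {γ, δ, ε}.
Intersecting these: cl(A) = {δ}.
∂A = cl(A) ∖ int(A) = {δ} ∖ {δ} = ∅.


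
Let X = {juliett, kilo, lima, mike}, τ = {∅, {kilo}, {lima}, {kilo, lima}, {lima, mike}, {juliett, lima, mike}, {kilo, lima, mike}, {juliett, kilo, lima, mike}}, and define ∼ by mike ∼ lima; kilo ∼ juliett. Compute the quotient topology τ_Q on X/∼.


X/∼ = {[juliett=kilo], [lima=mike]}; |τ_Q| = 3.

Equivalence classes: [juliett=kilo], [lima=mike].
Quotient map π: X → X/∼ sends juliett ↦ [juliett=kilo], kilo ↦ [juliett=kilo], lima ↦ [lima=mike], mike ↦ [lima=mike].
For each subset V ⊆ X/∼, compute π^{-1}(V) ⊆ X and check whether π^{-1}(V) ∈ τ. V is open in τ_Q iff π^{-1}(V) ∈ τ.
  V = {}: π^{-1}(V) = ∅ ∈ τ ✓.
  V = {[juliett=kilo]}: π^{-1}(V) = {juliett, kilo} ∉ τ ✗.
  V = {[lima=mike]}: π^{-1}(V) = {lima, mike} ∈ τ ✓.
  V = {[juliett=kilo], [lima=mike]}: π^{-1}(V) = {juliett, kilo, lima, mike} ∈ τ ✓.
Open sets in the quotient: τ_Q = {{}, {[lima=mike]}, {[juliett=kilo], [lima=mike]}} (3 elements).


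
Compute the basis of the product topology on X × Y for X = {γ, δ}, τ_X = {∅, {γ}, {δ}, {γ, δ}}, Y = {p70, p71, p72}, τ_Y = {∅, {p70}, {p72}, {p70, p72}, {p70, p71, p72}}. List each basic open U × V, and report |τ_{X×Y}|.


Basis B = {∅ × ∅, {γ} × {p70}, {γ} × {p72}, {δ} × {p70}, {δ} × {p72}, {γ} × {p70, p72}, {γ, δ} × {p70}, {γ, δ} × {p72}, {δ} × {p70, p72}, {γ} × {p70, p71, p72}, {δ} × {p70, p71, p72}, {γ, δ} × {p70, p72}, {γ, δ} × {p70, p71, p72}}; |τ_{X×Y}| = 25.

Enumerate products U × V with U ∈ τ_X, V ∈ τ_Y (deduplicated):
  ∅ × ∅ = {} (∅)
  {γ} × {p70} = {(γ,p70)}
  {γ} × {p72} = {(γ,p72)}
  {δ} × {p70} = {(δ,p70)}
  {δ} × {p72} = {(δ,p72)}
  {γ} × {p70, p72} = {(γ,p70), (γ,p72)}
  {γ, δ} × {p70} = {(γ,p70), (δ,p70)}
  {γ, δ} × {p72} = {(γ,p72), (δ,p72)}
  {δ} × {p70, p72} = {(δ,p70), (δ,p72)}
  {γ} × {p70, p71, p72} = {(γ,p70), (γ,p71), (γ,p72)}
  {δ} × {p70, p71, p72} = {(δ,p70), (δ,p71), (δ,p72)}
  {γ, δ} × {p70, p72} = {(γ,p70), (γ,p72), (δ,p70), (δ,p72)}
  {γ, δ} × {p70, p71, p72} = {(γ,p70), (γ,p71), (γ,p72), (δ,p70), (δ,p71), (δ,p72)}
These 13 distinct sets form the basis B.
Close under arbitrary unions to get τ_{X×Y}; counting gives |τ_{X×Y}| = 25.


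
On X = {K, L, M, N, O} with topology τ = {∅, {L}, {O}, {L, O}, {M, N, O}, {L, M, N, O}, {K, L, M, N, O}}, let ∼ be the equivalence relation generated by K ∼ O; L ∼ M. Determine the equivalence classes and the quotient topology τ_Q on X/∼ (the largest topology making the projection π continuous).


X/∼ = {[K=O], [L=M], [N]}; |τ_Q| = 2.

Equivalence classes: [K=O], [L=M], [N].
Quotient map π: X → X/∼ sends K ↦ [K=O], L ↦ [L=M], M ↦ [L=M], N ↦ [N], O ↦ [K=O].
For each subset V ⊆ X/∼, compute π^{-1}(V) ⊆ X and check whether π^{-1}(V) ∈ τ. V is open in τ_Q iff π^{-1}(V) ∈ τ.
  V = {}: π^{-1}(V) = ∅ ∈ τ ✓.
  V = {[K=O]}: π^{-1}(V) = {K, O} ∉ τ ✗.
  V = {[L=M]}: π^{-1}(V) = {L, M} ∉ τ ✗.
  V = {[K=O], [L=M]}: π^{-1}(V) = {K, L, M, O} ∉ τ ✗.
  V = {[N]}: π^{-1}(V) = {N} ∉ τ ✗.
  V = {[K=O], [N]}: π^{-1}(V) = {K, N, O} ∉ τ ✗.
  V = {[L=M], [N]}: π^{-1}(V) = {L, M, N} ∉ τ ✗.
  V = {[K=O], [L=M], [N]}: π^{-1}(V) = {K, L, M, N, O} ∈ τ ✓.
Open sets in the quotient: τ_Q = {{}, {[K=O], [L=M], [N]}} (2 elements).


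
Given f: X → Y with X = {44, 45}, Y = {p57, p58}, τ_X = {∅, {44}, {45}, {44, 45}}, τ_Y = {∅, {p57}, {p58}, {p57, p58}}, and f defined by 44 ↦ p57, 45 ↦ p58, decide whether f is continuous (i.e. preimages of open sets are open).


f IS continuous.

Compute f^{-1}(U) for each U ∈ τ_Y:
  U = ∅: f^{-1}(U) = ∅ ∈ τ_X ✓.
  U = {p57}: f^{-1}(U) = {44} ∈ τ_X ✓.
  U = {p58}: f^{-1}(U) = {45} ∈ τ_X ✓.
  U = {p57, p58}: f^{-1}(U) = {44, 45} ∈ τ_X ✓.
Every preimage lies in τ_X, so f IS continuous.


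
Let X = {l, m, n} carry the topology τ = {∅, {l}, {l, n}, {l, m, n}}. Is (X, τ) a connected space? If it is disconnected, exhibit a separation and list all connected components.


(X, τ) is connected.

Find clopen sets (U ∈ τ with X ∖ U ∈ τ):
  U = ∅, X ∖ U = {l, m, n} — both open, so U is clopen.
  U = {l, m, n}, X ∖ U = ∅ — both open, so U is clopen.
Only trivial clopens (∅ and X) exist, so (X, τ) is connected.
Compute connected components by grouping points that agree on all clopens:
  component: {l, m, n}


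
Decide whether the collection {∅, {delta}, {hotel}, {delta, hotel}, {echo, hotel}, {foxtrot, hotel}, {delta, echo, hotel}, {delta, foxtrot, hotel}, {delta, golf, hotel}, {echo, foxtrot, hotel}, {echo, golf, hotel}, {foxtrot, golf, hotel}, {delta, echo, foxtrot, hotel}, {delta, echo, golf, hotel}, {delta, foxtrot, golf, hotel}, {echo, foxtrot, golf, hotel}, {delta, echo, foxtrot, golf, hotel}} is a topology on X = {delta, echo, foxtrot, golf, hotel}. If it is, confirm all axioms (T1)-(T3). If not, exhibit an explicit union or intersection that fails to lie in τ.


τ is NOT a topology on X.

Axiom (T1): ∅ ∈ τ? Yes; X ∈ τ? Yes.
Axiom (T2/T3): check pairwise unions and intersections of members of τ.
Counterexample for (T3): {delta, golf, hotel} ∩ {echo, golf, hotel} = {golf, hotel} ∉ τ. Therefore τ is NOT a topology.


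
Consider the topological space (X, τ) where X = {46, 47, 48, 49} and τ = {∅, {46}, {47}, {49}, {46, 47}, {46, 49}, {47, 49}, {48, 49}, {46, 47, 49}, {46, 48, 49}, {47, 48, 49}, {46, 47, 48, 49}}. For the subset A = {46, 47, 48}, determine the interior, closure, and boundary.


int(A) = {46, 47}, cl(A) = {46, 47, 48}, ∂A = {48}.

Closed sets in (X, τ) are complements of opens:
  closed(X, τ) = {∅, {46}, {47}, {48}, {46, 47}, {46, 48}, {47, 48}, {48, 49}, {46, 47, 48}, {46, 48, 49}, {47, 48, 49}, {46, 47, 48, 49}}.
int(A) = ⋃ {U ∈ τ : U ⊆ A}. Opens contained in A: ∅, {46}, {47}, {46, 47}.
Taking the union of these: int(A) = {46, 47}.
cl(A) = ⋂ {C closed : A ⊆ C}. Closed sets containing A: {46, 47, 48}, {46, 47, 48, 49}.
Intersecting these: cl(A) = {46, 47, 48}.
∂A = cl(A) ∖ int(A) = {46, 47, 48} ∖ {46, 47} = {48}.


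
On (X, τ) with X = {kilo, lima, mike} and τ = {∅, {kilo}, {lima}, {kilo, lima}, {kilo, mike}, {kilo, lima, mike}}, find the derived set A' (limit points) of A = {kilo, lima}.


A' = {mike}

For each x ∈ X, list the open sets U ∈ τ with x ∈ U, then check whether U ∩ (A ∖ {x}) ≠ ∅ for every such U.
  x = kilo: open {kilo} ∋ x has {kilo} ∩ (A ∖ {kilo}) = ∅, so x is NOT a limit point.
  x = lima: open {lima} ∋ x has {lima} ∩ (A ∖ {lima}) = ∅, so x is NOT a limit point.
  x = mike: opens ∋ x are {kilo, mike}, {kilo, lima, mike}; each meets A ∖ {mike}, so x IS a limit point.
Collecting: A' = {mike}.


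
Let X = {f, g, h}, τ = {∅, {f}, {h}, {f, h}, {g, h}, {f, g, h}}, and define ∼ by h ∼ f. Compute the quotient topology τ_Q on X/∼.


X/∼ = {[f=h], [g]}; |τ_Q| = 3.

Equivalence classes: [f=h], [g].
Quotient map π: X → X/∼ sends f ↦ [f=h], g ↦ [g], h ↦ [f=h].
For each subset V ⊆ X/∼, compute π^{-1}(V) ⊆ X and check whether π^{-1}(V) ∈ τ. V is open in τ_Q iff π^{-1}(V) ∈ τ.
  V = {}: π^{-1}(V) = ∅ ∈ τ ✓.
  V = {[f=h]}: π^{-1}(V) = {f, h} ∈ τ ✓.
  V = {[g]}: π^{-1}(V) = {g} ∉ τ ✗.
  V = {[f=h], [g]}: π^{-1}(V) = {f, g, h} ∈ τ ✓.
Open sets in the quotient: τ_Q = {{}, {[f=h]}, {[f=h], [g]}} (3 elements).


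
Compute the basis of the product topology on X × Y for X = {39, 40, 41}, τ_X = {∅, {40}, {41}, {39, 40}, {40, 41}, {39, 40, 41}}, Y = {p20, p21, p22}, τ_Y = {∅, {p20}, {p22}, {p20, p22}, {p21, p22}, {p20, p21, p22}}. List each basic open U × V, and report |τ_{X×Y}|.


Basis B = {∅ × ∅, {40} × {p20}, {40} × {p22}, {41} × {p20}, {41} × {p22}, {39, 40} × {p20}, {39, 40} × {p22}, {40} × {p20, p22}, {40, 41} × {p20}, {40} × {p21, p22}, {40, 41} × {p22}, {41} × {p20, p22}, {41} × {p21, p22}, {39, 40, 41} × {p20}, {39, 40, 41} × {p22}, {40} × {p20, p21, p22}, {41} × {p20, p21, p22}, {39, 40} × {p20, p22}, {39, 40} × {p21, p22}, {40, 41} × {p20, p22}, {40, 41} × {p21, p22}, {39, 40} × {p20, p21, p22}, {39, 40, 41} × {p20, p22}, {39, 40, 41} × {p21, p22}, {40, 41} × {p20, p21, p22}, {39, 40, 41} × {p20, p21, p22}}; |τ_{X×Y}| = 108.

Enumerate products U × V with U ∈ τ_X, V ∈ τ_Y (deduplicated):
  ∅ × ∅ = {} (∅)
  {40} × {p20} = {(40,p20)}
  {40} × {p22} = {(40,p22)}
  {41} × {p20} = {(41,p20)}
  {41} × {p22} = {(41,p22)}
  {39, 40} × {p20} = {(39,p20), (40,p20)}
  {39, 40} × {p22} = {(39,p22), (40,p22)}
  {40} × {p20, p22} = {(40,p20), (40,p22)}
  {40, 41} × {p20} = {(40,p20), (41,p20)}
  {40} × {p21, p22} = {(40,p21), (40,p22)}
  {40, 41} × {p22} = {(40,p22), (41,p22)}
  {41} × {p20, p22} = {(41,p20), (41,p22)}
  {41} × {p21, p22} = {(41,p21), (41,p22)}
  {39, 40, 41} × {p20} = {(39,p20), (40,p20), (41,p20)}
  {39, 40, 41} × {p22} = {(39,p22), (40,p22), (41,p22)}
  {40} × {p20, p21, p22} = {(40,p20), (40,p21), (40,p22)}
  {41} × {p20, p21, p22} = {(41,p20), (41,p21), (41,p22)}
  {39, 40} × {p20, p22} = {(39,p20), (39,p22), (40,p20), (40,p22)}
  {39, 40} × {p21, p22} = {(39,p21), (39,p22), (40,p21), (40,p22)}
  {40, 41} × {p20, p22} = {(40,p20), (40,p22), (41,p20), (41,p22)}
  {40, 41} × {p21, p22} = {(40,p21), (40,p22), (41,p21), (41,p22)}
  {39, 40} × {p20, p21, p22} = {(39,p20), (39,p21), (39,p22), (40,p20), (40,p21), (40,p22)}
  {39, 40, 41} × {p20, p22} = {(39,p20), (39,p22), (40,p20), (40,p22), (41,p20), (41,p22)}
  {39, 40, 41} × {p21, p22} = {(39,p21), (39,p22), (40,p21), (40,p22), (41,p21), (41,p22)}
  {40, 41} × {p20, p21, p22} = {(40,p20), (40,p21), (40,p22), (41,p20), (41,p21), (41,p22)}
  {39, 40, 41} × {p20, p21, p22} = {(39,p20), (39,p21), (39,p22), (40,p20), (40,p21), (40,p22), (41,p20), (41,p21), (41,p22)}
These 26 distinct sets form the basis B.
Close under arbitrary unions to get τ_{X×Y}; counting gives |τ_{X×Y}| = 108.


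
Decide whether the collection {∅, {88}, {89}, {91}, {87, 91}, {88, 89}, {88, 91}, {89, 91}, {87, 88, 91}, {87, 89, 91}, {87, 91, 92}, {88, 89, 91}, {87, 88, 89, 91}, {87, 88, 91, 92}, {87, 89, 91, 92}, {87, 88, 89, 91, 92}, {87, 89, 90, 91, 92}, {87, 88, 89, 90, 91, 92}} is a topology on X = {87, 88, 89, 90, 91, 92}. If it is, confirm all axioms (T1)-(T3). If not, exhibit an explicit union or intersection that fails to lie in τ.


τ IS a topology on X.

Axiom (T1): ∅ ∈ τ? Yes; X ∈ τ? Yes.
Axiom (T2/T3): check pairwise unions and intersections of members of τ.
All pairwise intersections and unions checked — each lies in τ. Therefore τ satisfies (T1), (T2), (T3): it IS a topology on X.


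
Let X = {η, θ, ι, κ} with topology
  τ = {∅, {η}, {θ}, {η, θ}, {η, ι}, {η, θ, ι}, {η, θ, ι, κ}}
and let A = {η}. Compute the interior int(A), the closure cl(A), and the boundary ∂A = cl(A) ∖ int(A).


int(A) = {η}, cl(A) = {η, ι, κ}, ∂A = {ι, κ}.

Closed sets in (X, τ) are complements of opens:
  closed(X, τ) = {∅, {κ}, {θ, κ}, {ι, κ}, {η, ι, κ}, {θ, ι, κ}, {η, θ, ι, κ}}.
int(A) = ⋃ {U ∈ τ : U ⊆ A}. Opens contained in A: ∅, {η}.
Taking the union of these: int(A) = {η}.
cl(A) = ⋂ {C closed : A ⊆ C}. Closed sets containing A: {η, ι, κ}, {η, θ, ι, κ}.
Intersecting these: cl(A) = {η, ι, κ}.
∂A = cl(A) ∖ int(A) = {η, ι, κ} ∖ {η} = {ι, κ}.


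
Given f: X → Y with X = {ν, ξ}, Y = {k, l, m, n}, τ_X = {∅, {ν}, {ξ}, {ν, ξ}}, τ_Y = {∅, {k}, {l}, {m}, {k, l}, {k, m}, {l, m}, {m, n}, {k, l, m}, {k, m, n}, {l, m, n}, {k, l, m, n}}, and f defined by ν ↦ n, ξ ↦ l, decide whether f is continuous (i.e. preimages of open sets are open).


f IS continuous.

Compute f^{-1}(U) for each U ∈ τ_Y:
  U = ∅: f^{-1}(U) = ∅ ∈ τ_X ✓.
  U = {k}: f^{-1}(U) = ∅ ∈ τ_X ✓.
  U = {l}: f^{-1}(U) = {ξ} ∈ τ_X ✓.
  U = {m}: f^{-1}(U) = ∅ ∈ τ_X ✓.
  U = {k, l}: f^{-1}(U) = {ξ} ∈ τ_X ✓.
  U = {k, m}: f^{-1}(U) = ∅ ∈ τ_X ✓.
  U = {l, m}: f^{-1}(U) = {ξ} ∈ τ_X ✓.
  U = {m, n}: f^{-1}(U) = {ν} ∈ τ_X ✓.
  U = {k, l, m}: f^{-1}(U) = {ξ} ∈ τ_X ✓.
  U = {k, m, n}: f^{-1}(U) = {ν} ∈ τ_X ✓.
  U = {l, m, n}: f^{-1}(U) = {ν, ξ} ∈ τ_X ✓.
  U = {k, l, m, n}: f^{-1}(U) = {ν, ξ} ∈ τ_X ✓.
Every preimage lies in τ_X, so f IS continuous.


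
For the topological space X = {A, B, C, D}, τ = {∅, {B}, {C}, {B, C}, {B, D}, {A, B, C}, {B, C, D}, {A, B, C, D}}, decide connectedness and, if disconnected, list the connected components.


(X, τ) is connected.

Find clopen sets (U ∈ τ with X ∖ U ∈ τ):
  U = ∅, X ∖ U = {A, B, C, D} — both open, so U is clopen.
  U = {A, B, C, D}, X ∖ U = ∅ — both open, so U is clopen.
Only trivial clopens (∅ and X) exist, so (X, τ) is connected.
Compute connected components by grouping points that agree on all clopens:
  component: {A, B, C, D}


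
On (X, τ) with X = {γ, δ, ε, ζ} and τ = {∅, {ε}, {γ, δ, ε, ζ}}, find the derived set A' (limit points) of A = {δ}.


A' = {γ, ζ}

For each x ∈ X, list the open sets U ∈ τ with x ∈ U, then check whether U ∩ (A ∖ {x}) ≠ ∅ for every such U.
  x = γ: opens ∋ x are {γ, δ, ε, ζ}; each meets A ∖ {γ}, so x IS a limit point.
  x = δ: open {γ, δ, ε, ζ} ∋ x has {γ, δ, ε, ζ} ∩ (A ∖ {δ}) = ∅, so x is NOT a limit point.
  x = ε: open {ε} ∋ x has {ε} ∩ (A ∖ {ε}) = ∅, so x is NOT a limit point.
  x = ζ: opens ∋ x are {γ, δ, ε, ζ}; each meets A ∖ {ζ}, so x IS a limit point.
Collecting: A' = {γ, ζ}.


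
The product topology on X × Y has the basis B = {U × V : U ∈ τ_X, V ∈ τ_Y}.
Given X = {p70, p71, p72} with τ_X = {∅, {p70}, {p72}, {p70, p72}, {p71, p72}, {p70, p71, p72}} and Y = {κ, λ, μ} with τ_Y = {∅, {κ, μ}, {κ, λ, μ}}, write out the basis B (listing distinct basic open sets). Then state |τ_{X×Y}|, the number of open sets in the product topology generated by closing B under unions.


Basis B = {∅ × ∅, {p70} × {κ, μ}, {p72} × {κ, μ}, {p70} × {κ, λ, μ}, {p72} × {κ, λ, μ}, {p70, p72} × {κ, μ}, {p71, p72} × {κ, μ}, {p70, p72} × {κ, λ, μ}, {p70, p71, p72} × {κ, μ}, {p71, p72} × {κ, λ, μ}, {p70, p71, p72} × {κ, λ, μ}}; |τ_{X×Y}| = 18.

Enumerate products U × V with U ∈ τ_X, V ∈ τ_Y (deduplicated):
  ∅ × ∅ = {} (∅)
  {p70} × {κ, μ} = {(p70,κ), (p70,μ)}
  {p72} × {κ, μ} = {(p72,κ), (p72,μ)}
  {p70} × {κ, λ, μ} = {(p70,κ), (p70,λ), (p70,μ)}
  {p72} × {κ, λ, μ} = {(p72,κ), (p72,λ), (p72,μ)}
  {p70, p72} × {κ, μ} = {(p70,κ), (p70,μ), (p72,κ), (p72,μ)}
  {p71, p72} × {κ, μ} = {(p71,κ), (p71,μ), (p72,κ), (p72,μ)}
  {p70, p72} × {κ, λ, μ} = {(p70,κ), (p70,λ), (p70,μ), (p72,κ), (p72,λ), (p72,μ)}
  {p70, p71, p72} × {κ, μ} = {(p70,κ), (p70,μ), (p71,κ), (p71,μ), (p72,κ), (p72,μ)}
  {p71, p72} × {κ, λ, μ} = {(p71,κ), (p71,λ), (p71,μ), (p72,κ), (p72,λ), (p72,μ)}
  {p70, p71, p72} × {κ, λ, μ} = {(p70,κ), (p70,λ), (p70,μ), (p71,κ), (p71,λ), (p71,μ), (p72,κ), (p72,λ), (p72,μ)}
These 11 distinct sets form the basis B.
Close under arbitrary unions to get τ_{X×Y}; counting gives |τ_{X×Y}| = 18.


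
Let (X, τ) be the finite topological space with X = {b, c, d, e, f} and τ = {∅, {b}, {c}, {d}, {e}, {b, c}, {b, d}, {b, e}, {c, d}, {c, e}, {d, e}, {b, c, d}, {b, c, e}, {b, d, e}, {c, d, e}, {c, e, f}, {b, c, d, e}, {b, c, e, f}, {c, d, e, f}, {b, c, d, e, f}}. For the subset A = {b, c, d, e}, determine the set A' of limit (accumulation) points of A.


A' = {f}

For each x ∈ X, list the open sets U ∈ τ with x ∈ U, then check whether U ∩ (A ∖ {x}) ≠ ∅ for every such U.
  x = b: open {b} ∋ x has {b} ∩ (A ∖ {b}) = ∅, so x is NOT a limit point.
  x = c: open {c} ∋ x has {c} ∩ (A ∖ {c}) = ∅, so x is NOT a limit point.
  x = d: open {d} ∋ x has {d} ∩ (A ∖ {d}) = ∅, so x is NOT a limit point.
  x = e: open {e} ∋ x has {e} ∩ (A ∖ {e}) = ∅, so x is NOT a limit point.
  x = f: opens ∋ x are {c, e, f}, {b, c, e, f}, {c, d, e, f}, {b, c, d, e, f}; each meets A ∖ {f}, so x IS a limit point.
Collecting: A' = {f}.


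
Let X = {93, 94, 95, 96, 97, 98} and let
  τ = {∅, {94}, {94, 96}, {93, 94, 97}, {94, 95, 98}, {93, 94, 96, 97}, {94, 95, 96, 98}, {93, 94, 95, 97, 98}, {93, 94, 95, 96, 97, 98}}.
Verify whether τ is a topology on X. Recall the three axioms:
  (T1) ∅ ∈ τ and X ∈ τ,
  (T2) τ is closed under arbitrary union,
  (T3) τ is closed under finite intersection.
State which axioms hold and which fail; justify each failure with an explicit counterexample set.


τ IS a topology on X.

Axiom (T1): ∅ ∈ τ? Yes; X ∈ τ? Yes.
Axiom (T2/T3): check pairwise unions and intersections of members of τ.
All pairwise intersections and unions checked — each lies in τ. Therefore τ satisfies (T1), (T2), (T3): it IS a topology on X.


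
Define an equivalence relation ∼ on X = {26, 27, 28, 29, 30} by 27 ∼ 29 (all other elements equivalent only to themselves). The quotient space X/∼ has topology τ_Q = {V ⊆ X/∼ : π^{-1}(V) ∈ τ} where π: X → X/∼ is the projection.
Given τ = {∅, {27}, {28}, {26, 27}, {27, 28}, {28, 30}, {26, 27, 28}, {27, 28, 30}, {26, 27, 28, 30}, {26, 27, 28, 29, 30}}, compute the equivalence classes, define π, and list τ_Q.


X/∼ = {[26], [27=29], [28], [30]}; |τ_Q| = 4.

Equivalence classes: [26], [27=29], [28], [30].
Quotient map π: X → X/∼ sends 26 ↦ [26], 27 ↦ [27=29], 28 ↦ [28], 29 ↦ [27=29], 30 ↦ [30].
For each subset V ⊆ X/∼, compute π^{-1}(V) ⊆ X and check whether π^{-1}(V) ∈ τ. V is open in τ_Q iff π^{-1}(V) ∈ τ.
  V = {}: π^{-1}(V) = ∅ ∈ τ ✓.
  V = {[26]}: π^{-1}(V) = {26} ∉ τ ✗.
  V = {[27=29]}: π^{-1}(V) = {27, 29} ∉ τ ✗.
  V = {[26], [27=29]}: π^{-1}(V) = {26, 27, 29} ∉ τ ✗.
  V = {[28]}: π^{-1}(V) = {28} ∈ τ ✓.
  V = {[26], [28]}: π^{-1}(V) = {26, 28} ∉ τ ✗.
  V = {[27=29], [28]}: π^{-1}(V) = {27, 28, 29} ∉ τ ✗.
  V = {[26], [27=29], [28]}: π^{-1}(V) = {26, 27, 28, 29} ∉ τ ✗.
  V = {[30]}: π^{-1}(V) = {30} ∉ τ ✗.
  V = {[26], [30]}: π^{-1}(V) = {26, 30} ∉ τ ✗.
  V = {[27=29], [30]}: π^{-1}(V) = {27, 29, 30} ∉ τ ✗.
  V = {[26], [27=29], [30]}: π^{-1}(V) = {26, 27, 29, 30} ∉ τ ✗.
  V = {[28], [30]}: π^{-1}(V) = {28, 30} ∈ τ ✓.
  V = {[26], [28], [30]}: π^{-1}(V) = {26, 28, 30} ∉ τ ✗.
  V = {[27=29], [28], [30]}: π^{-1}(V) = {27, 28, 29, 30} ∉ τ ✗.
  V = {[26], [27=29], [28], [30]}: π^{-1}(V) = {26, 27, 28, 29, 30} ∈ τ ✓.
Open sets in the quotient: τ_Q = {{}, {[28]}, {[28], [30]}, {[26], [27=29], [28], [30]}} (4 elements).


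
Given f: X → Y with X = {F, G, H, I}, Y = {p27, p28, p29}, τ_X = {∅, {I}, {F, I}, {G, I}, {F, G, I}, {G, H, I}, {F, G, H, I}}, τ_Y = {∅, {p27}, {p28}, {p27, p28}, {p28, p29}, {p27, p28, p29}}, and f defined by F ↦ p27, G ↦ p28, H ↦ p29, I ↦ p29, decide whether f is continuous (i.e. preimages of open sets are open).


f is NOT continuous.

Compute f^{-1}(U) for each U ∈ τ_Y:
  U = ∅: f^{-1}(U) = ∅ ∈ τ_X ✓.
  U = {p27}: f^{-1}(U) = {F} ∉ τ_X ✗.
  U = {p28}: f^{-1}(U) = {G} ∉ τ_X ✗.
  U = {p27, p28}: f^{-1}(U) = {F, G} ∉ τ_X ✗.
  U = {p28, p29}: f^{-1}(U) = {G, H, I} ∈ τ_X ✓.
  U = {p27, p28, p29}: f^{-1}(U) = {F, G, H, I} ∈ τ_X ✓.
Found U = {p27} with f^{-1}(U) = {F} not in τ_X. Therefore f is NOT continuous.


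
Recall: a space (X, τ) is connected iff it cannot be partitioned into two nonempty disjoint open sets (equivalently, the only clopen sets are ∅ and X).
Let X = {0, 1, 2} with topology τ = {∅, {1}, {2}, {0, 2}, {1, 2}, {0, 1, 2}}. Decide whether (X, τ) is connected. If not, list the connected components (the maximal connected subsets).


(X, τ) is disconnected; components = [{1}, {0, 2}].

Find clopen sets (U ∈ τ with X ∖ U ∈ τ):
  U = ∅, X ∖ U = {0, 1, 2} — both open, so U is clopen.
  U = {1}, X ∖ U = {0, 2} — both open, so U is clopen.
  U = {0, 2}, X ∖ U = {1} — both open, so U is clopen.
  U = {0, 1, 2}, X ∖ U = ∅ — both open, so U is clopen.
Nontrivial clopen(s) exist: e.g. {0, 2}. So (X, τ) is disconnected.
Compute connected components by grouping points that agree on all clopens:
  component: {1}
  component: {0, 2}


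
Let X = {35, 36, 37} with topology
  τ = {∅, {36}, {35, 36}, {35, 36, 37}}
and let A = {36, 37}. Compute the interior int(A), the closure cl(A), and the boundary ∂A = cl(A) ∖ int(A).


int(A) = {36}, cl(A) = {35, 36, 37}, ∂A = {35, 37}.

Closed sets in (X, τ) are complements of opens:
  closed(X, τ) = {∅, {37}, {35, 37}, {35, 36, 37}}.
int(A) = ⋃ {U ∈ τ : U ⊆ A}. Opens contained in A: ∅, {36}.
Taking the union of these: int(A) = {36}.
cl(A) = ⋂ {C closed : A ⊆ C}. Closed sets containing A: {35, 36, 37}.
Intersecting these: cl(A) = {35, 36, 37}.
∂A = cl(A) ∖ int(A) = {35, 36, 37} ∖ {36} = {35, 37}.


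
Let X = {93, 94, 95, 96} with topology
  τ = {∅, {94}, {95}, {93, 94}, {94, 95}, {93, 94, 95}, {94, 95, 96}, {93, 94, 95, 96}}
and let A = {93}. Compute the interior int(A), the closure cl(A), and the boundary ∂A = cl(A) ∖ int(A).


int(A) = ∅, cl(A) = {93}, ∂A = {93}.

Closed sets in (X, τ) are complements of opens:
  closed(X, τ) = {∅, {93}, {96}, {93, 96}, {95, 96}, {93, 94, 96}, {93, 95, 96}, {93, 94, 95, 96}}.
int(A) = ⋃ {U ∈ τ : U ⊆ A}. Opens contained in A: ∅.
Taking the union of these: int(A) = ∅.
cl(A) = ⋂ {C closed : A ⊆ C}. Closed sets containing A: {93}, {93, 96}, {93, 94, 96}, {93, 95, 96}, {93, 94, 95, 96}.
Intersecting these: cl(A) = {93}.
∂A = cl(A) ∖ int(A) = {93} ∖ ∅ = {93}.


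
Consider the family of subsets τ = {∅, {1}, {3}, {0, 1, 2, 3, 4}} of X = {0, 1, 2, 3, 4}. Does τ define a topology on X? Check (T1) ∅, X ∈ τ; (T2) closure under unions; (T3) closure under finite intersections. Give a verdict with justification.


τ is NOT a topology on X.

Axiom (T1): ∅ ∈ τ? Yes; X ∈ τ? Yes.
Axiom (T2/T3): check pairwise unions and intersections of members of τ.
Counterexample for (T2): {1} ∪ {3} = {1, 3} ∉ τ. Therefore τ is NOT a topology.


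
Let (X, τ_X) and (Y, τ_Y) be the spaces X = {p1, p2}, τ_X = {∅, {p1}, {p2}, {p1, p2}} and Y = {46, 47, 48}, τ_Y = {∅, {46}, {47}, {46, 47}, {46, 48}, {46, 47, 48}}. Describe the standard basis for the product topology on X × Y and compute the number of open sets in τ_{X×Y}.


Basis B = {∅ × ∅, {p1} × {46}, {p1} × {47}, {p2} × {46}, {p2} × {47}, {p1} × {46, 47}, {p1} × {46, 48}, {p1, p2} × {46}, {p1, p2} × {47}, {p2} × {46, 47}, {p2} × {46, 48}, {p1} × {46, 47, 48}, {p2} × {46, 47, 48}, {p1, p2} × {46, 47}, {p1, p2} × {46, 48}, {p1, p2} × {46, 47, 48}}; |τ_{X×Y}| = 36.

Enumerate products U × V with U ∈ τ_X, V ∈ τ_Y (deduplicated):
  ∅ × ∅ = {} (∅)
  {p1} × {46} = {(p1,46)}
  {p1} × {47} = {(p1,47)}
  {p2} × {46} = {(p2,46)}
  {p2} × {47} = {(p2,47)}
  {p1} × {46, 47} = {(p1,46), (p1,47)}
  {p1} × {46, 48} = {(p1,46), (p1,48)}
  {p1, p2} × {46} = {(p1,46), (p2,46)}
  {p1, p2} × {47} = {(p1,47), (p2,47)}
  {p2} × {46, 47} = {(p2,46), (p2,47)}
  {p2} × {46, 48} = {(p2,46), (p2,48)}
  {p1} × {46, 47, 48} = {(p1,46), (p1,47), (p1,48)}
  {p2} × {46, 47, 48} = {(p2,46), (p2,47), (p2,48)}
  {p1, p2} × {46, 47} = {(p1,46), (p1,47), (p2,46), (p2,47)}
  {p1, p2} × {46, 48} = {(p1,46), (p1,48), (p2,46), (p2,48)}
  {p1, p2} × {46, 47, 48} = {(p1,46), (p1,47), (p1,48), (p2,46), (p2,47), (p2,48)}
These 16 distinct sets form the basis B.
Close under arbitrary unions to get τ_{X×Y}; counting gives |τ_{X×Y}| = 36.


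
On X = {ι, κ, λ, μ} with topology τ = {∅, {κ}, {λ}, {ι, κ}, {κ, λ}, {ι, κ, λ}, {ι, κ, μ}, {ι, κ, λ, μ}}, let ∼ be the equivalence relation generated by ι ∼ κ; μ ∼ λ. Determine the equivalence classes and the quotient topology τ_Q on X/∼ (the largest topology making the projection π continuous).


X/∼ = {[ι=κ], [λ=μ]}; |τ_Q| = 3.

Equivalence classes: [ι=κ], [λ=μ].
Quotient map π: X → X/∼ sends ι ↦ [ι=κ], κ ↦ [ι=κ], λ ↦ [λ=μ], μ ↦ [λ=μ].
For each subset V ⊆ X/∼, compute π^{-1}(V) ⊆ X and check whether π^{-1}(V) ∈ τ. V is open in τ_Q iff π^{-1}(V) ∈ τ.
  V = {}: π^{-1}(V) = ∅ ∈ τ ✓.
  V = {[ι=κ]}: π^{-1}(V) = {ι, κ} ∈ τ ✓.
  V = {[λ=μ]}: π^{-1}(V) = {λ, μ} ∉ τ ✗.
  V = {[ι=κ], [λ=μ]}: π^{-1}(V) = {ι, κ, λ, μ} ∈ τ ✓.
Open sets in the quotient: τ_Q = {{}, {[ι=κ]}, {[ι=κ], [λ=μ]}} (3 elements).


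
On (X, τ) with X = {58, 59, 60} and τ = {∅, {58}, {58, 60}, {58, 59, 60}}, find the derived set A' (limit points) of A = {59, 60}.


A' = {59}

For each x ∈ X, list the open sets U ∈ τ with x ∈ U, then check whether U ∩ (A ∖ {x}) ≠ ∅ for every such U.
  x = 58: open {58} ∋ x has {58} ∩ (A ∖ {58}) = ∅, so x is NOT a limit point.
  x = 59: opens ∋ x are {58, 59, 60}; each meets A ∖ {59}, so x IS a limit point.
  x = 60: open {58, 60} ∋ x has {58, 60} ∩ (A ∖ {60}) = ∅, so x is NOT a limit point.
Collecting: A' = {59}.


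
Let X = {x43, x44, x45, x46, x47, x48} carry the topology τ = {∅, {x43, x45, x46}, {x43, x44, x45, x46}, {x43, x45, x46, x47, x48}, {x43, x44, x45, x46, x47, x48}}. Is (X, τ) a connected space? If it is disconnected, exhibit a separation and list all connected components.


(X, τ) is connected.

Find clopen sets (U ∈ τ with X ∖ U ∈ τ):
  U = ∅, X ∖ U = {x43, x44, x45, x46, x47, x48} — both open, so U is clopen.
  U = {x43, x44, x45, x46, x47, x48}, X ∖ U = ∅ — both open, so U is clopen.
Only trivial clopens (∅ and X) exist, so (X, τ) is connected.
Compute connected components by grouping points that agree on all clopens:
  component: {x43, x44, x45, x46, x47, x48}


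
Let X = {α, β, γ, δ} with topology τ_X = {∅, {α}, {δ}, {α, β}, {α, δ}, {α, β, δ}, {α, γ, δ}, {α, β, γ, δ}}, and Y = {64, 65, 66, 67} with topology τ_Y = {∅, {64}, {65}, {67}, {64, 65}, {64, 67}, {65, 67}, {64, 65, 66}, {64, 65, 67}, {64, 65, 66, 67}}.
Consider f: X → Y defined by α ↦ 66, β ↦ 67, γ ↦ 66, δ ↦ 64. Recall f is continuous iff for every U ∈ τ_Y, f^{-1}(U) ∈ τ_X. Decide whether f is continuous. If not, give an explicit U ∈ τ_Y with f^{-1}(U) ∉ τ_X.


f is NOT continuous.

Compute f^{-1}(U) for each U ∈ τ_Y:
  U = ∅: f^{-1}(U) = ∅ ∈ τ_X ✓.
  U = {64}: f^{-1}(U) = {δ} ∈ τ_X ✓.
  U = {65}: f^{-1}(U) = ∅ ∈ τ_X ✓.
  U = {67}: f^{-1}(U) = {β} ∉ τ_X ✗.
  U = {64, 65}: f^{-1}(U) = {δ} ∈ τ_X ✓.
  U = {64, 67}: f^{-1}(U) = {β, δ} ∉ τ_X ✗.
  U = {65, 67}: f^{-1}(U) = {β} ∉ τ_X ✗.
  U = {64, 65, 66}: f^{-1}(U) = {α, γ, δ} ∈ τ_X ✓.
  U = {64, 65, 67}: f^{-1}(U) = {β, δ} ∉ τ_X ✗.
  U = {64, 65, 66, 67}: f^{-1}(U) = {α, β, γ, δ} ∈ τ_X ✓.
Found U = {67} with f^{-1}(U) = {β} not in τ_X. Therefore f is NOT continuous.


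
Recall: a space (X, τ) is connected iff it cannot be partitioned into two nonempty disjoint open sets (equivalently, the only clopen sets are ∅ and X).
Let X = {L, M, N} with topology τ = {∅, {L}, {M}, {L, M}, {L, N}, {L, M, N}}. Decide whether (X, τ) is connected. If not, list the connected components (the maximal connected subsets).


(X, τ) is disconnected; components = [{M}, {L, N}].

Find clopen sets (U ∈ τ with X ∖ U ∈ τ):
  U = ∅, X ∖ U = {L, M, N} — both open, so U is clopen.
  U = {M}, X ∖ U = {L, N} — both open, so U is clopen.
  U = {L, N}, X ∖ U = {M} — both open, so U is clopen.
  U = {L, M, N}, X ∖ U = ∅ — both open, so U is clopen.
Nontrivial clopen(s) exist: e.g. {M}. So (X, τ) is disconnected.
Compute connected components by grouping points that agree on all clopens:
  component: {M}
  component: {L, N}


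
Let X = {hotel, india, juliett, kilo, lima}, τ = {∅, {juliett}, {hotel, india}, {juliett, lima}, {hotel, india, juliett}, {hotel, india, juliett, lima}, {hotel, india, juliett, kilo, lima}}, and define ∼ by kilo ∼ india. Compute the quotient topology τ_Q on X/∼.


X/∼ = {[hotel], [india=kilo], [juliett], [lima]}; |τ_Q| = 4.

Equivalence classes: [hotel], [india=kilo], [juliett], [lima].
Quotient map π: X → X/∼ sends hotel ↦ [hotel], india ↦ [india=kilo], juliett ↦ [juliett], kilo ↦ [india=kilo], lima ↦ [lima].
For each subset V ⊆ X/∼, compute π^{-1}(V) ⊆ X and check whether π^{-1}(V) ∈ τ. V is open in τ_Q iff π^{-1}(V) ∈ τ.
  V = {}: π^{-1}(V) = ∅ ∈ τ ✓.
  V = {[hotel]}: π^{-1}(V) = {hotel} ∉ τ ✗.
  V = {[india=kilo]}: π^{-1}(V) = {india, kilo} ∉ τ ✗.
  V = {[hotel], [india=kilo]}: π^{-1}(V) = {hotel, india, kilo} ∉ τ ✗.
  V = {[juliett]}: π^{-1}(V) = {juliett} ∈ τ ✓.
  V = {[hotel], [juliett]}: π^{-1}(V) = {hotel, juliett} ∉ τ ✗.
  V = {[india=kilo], [juliett]}: π^{-1}(V) = {india, juliett, kilo} ∉ τ ✗.
  V = {[hotel], [india=kilo], [juliett]}: π^{-1}(V) = {hotel, india, juliett, kilo} ∉ τ ✗.
  V = {[lima]}: π^{-1}(V) = {lima} ∉ τ ✗.
  V = {[hotel], [lima]}: π^{-1}(V) = {hotel, lima} ∉ τ ✗.
  V = {[india=kilo], [lima]}: π^{-1}(V) = {india, kilo, lima} ∉ τ ✗.
  V = {[hotel], [india=kilo], [lima]}: π^{-1}(V) = {hotel, india, kilo, lima} ∉ τ ✗.
  V = {[juliett], [lima]}: π^{-1}(V) = {juliett, lima} ∈ τ ✓.
  V = {[hotel], [juliett], [lima]}: π^{-1}(V) = {hotel, juliett, lima} ∉ τ ✗.
  V = {[india=kilo], [juliett], [lima]}: π^{-1}(V) = {india, juliett, kilo, lima} ∉ τ ✗.
  V = {[hotel], [india=kilo], [juliett], [lima]}: π^{-1}(V) = {hotel, india, juliett, kilo, lima} ∈ τ ✓.
Open sets in the quotient: τ_Q = {{}, {[juliett]}, {[juliett], [lima]}, {[hotel], [india=kilo], [juliett], [lima]}} (4 elements).


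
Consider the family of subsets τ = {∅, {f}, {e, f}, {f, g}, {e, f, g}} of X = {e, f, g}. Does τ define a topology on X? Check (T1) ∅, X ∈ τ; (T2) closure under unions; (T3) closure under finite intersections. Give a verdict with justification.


τ IS a topology on X.

Axiom (T1): ∅ ∈ τ? Yes; X ∈ τ? Yes.
Axiom (T2/T3): check pairwise unions and intersections of members of τ.
All pairwise intersections and unions checked — each lies in τ. Therefore τ satisfies (T1), (T2), (T3): it IS a topology on X.


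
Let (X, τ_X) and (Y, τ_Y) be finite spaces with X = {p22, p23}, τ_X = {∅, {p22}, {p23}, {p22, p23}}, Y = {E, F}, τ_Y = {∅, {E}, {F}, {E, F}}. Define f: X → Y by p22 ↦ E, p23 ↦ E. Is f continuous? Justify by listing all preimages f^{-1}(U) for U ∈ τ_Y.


f IS continuous.

Compute f^{-1}(U) for each U ∈ τ_Y:
  U = ∅: f^{-1}(U) = ∅ ∈ τ_X ✓.
  U = {E}: f^{-1}(U) = {p22, p23} ∈ τ_X ✓.
  U = {F}: f^{-1}(U) = ∅ ∈ τ_X ✓.
  U = {E, F}: f^{-1}(U) = {p22, p23} ∈ τ_X ✓.
Every preimage lies in τ_X, so f IS continuous.


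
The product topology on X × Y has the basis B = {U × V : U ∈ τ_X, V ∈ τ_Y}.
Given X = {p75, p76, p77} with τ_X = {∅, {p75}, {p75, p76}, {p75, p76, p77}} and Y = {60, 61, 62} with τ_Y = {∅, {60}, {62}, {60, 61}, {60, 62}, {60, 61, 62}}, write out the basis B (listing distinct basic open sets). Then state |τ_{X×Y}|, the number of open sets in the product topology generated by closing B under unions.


Basis B = {∅ × ∅, {p75} × {60}, {p75} × {62}, {p75} × {60, 61}, {p75} × {60, 62}, {p75, p76} × {60}, {p75, p76} × {62}, {p75} × {60, 61, 62}, {p75, p76, p77} × {60}, {p75, p76, p77} × {62}, {p75, p76} × {60, 61}, {p75, p76} × {60, 62}, {p75, p76} × {60, 61, 62}, {p75, p76, p77} × {60, 61}, {p75, p76, p77} × {60, 62}, {p75, p76, p77} × {60, 61, 62}}; |τ_{X×Y}| = 40.

Enumerate products U × V with U ∈ τ_X, V ∈ τ_Y (deduplicated):
  ∅ × ∅ = {} (∅)
  {p75} × {60} = {(p75,60)}
  {p75} × {62} = {(p75,62)}
  {p75} × {60, 61} = {(p75,60), (p75,61)}
  {p75} × {60, 62} = {(p75,60), (p75,62)}
  {p75, p76} × {60} = {(p75,60), (p76,60)}
  {p75, p76} × {62} = {(p75,62), (p76,62)}
  {p75} × {60, 61, 62} = {(p75,60), (p75,61), (p75,62)}
  {p75, p76, p77} × {60} = {(p75,60), (p76,60), (p77,60)}
  {p75, p76, p77} × {62} = {(p75,62), (p76,62), (p77,62)}
  {p75, p76} × {60, 61} = {(p75,60), (p75,61), (p76,60), (p76,61)}
  {p75, p76} × {60, 62} = {(p75,60), (p75,62), (p76,60), (p76,62)}
  {p75, p76} × {60, 61, 62} = {(p75,60), (p75,61), (p75,62), (p76,60), (p76,61), (p76,62)}
  {p75, p76, p77} × {60, 61} = {(p75,60), (p75,61), (p76,60), (p76,61), (p77,60), (p77,61)}
  {p75, p76, p77} × {60, 62} = {(p75,60), (p75,62), (p76,60), (p76,62), (p77,60), (p77,62)}
  {p75, p76, p77} × {60, 61, 62} = {(p75,60), (p75,61), (p75,62), (p76,60), (p76,61), (p76,62), (p77,60), (p77,61), (p77,62)}
These 16 distinct sets form the basis B.
Close under arbitrary unions to get τ_{X×Y}; counting gives |τ_{X×Y}| = 40.
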